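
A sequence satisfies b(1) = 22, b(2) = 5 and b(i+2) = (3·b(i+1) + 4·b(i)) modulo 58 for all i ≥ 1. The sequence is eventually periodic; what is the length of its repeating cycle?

14

We have b(1) = 22, b(2) = 5, b(3) = 45, b(4) = 39, b(5) = 7, b(6) = 3, b(7) = 37, b(8) = 7, b(9) = 53, b(10) = 13, b(11) = 19, b(12) = 51, b(13) = 55, b(14) = 21, b(15) = 51, b(16) = 5, b(17) = 45.
Since (b(16), b(17)) = (b(2), b(3)) = (5, 45) (two consecutive terms determine the rest), the sequence is eventually periodic: after a pre-period of length 1 it cycles with period 14.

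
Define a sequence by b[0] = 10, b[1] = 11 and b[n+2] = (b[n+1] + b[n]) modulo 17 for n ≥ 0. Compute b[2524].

2

We have b[0] = 10, b[1] = 11, b[2] = 4, b[3] = 15, b[4] = 2, b[5] = 0, b[6] = 2, b[7] = 2, b[8] = 4, b[9] = 6, b[10] = 10, b[11] = 16, b[12] = 9, b[13] = 8, b[14] = 0, b[15] = 8, b[16] = 8, b[17] = 16, b[18] = 7, b[19] = 6, b[20] = 13, b[21] = 2, b[22] = 15, b[23] = 0, b[24] = 15, b[25] = 15, b[26] = 13, b[27] = 11, b[28] = 7, b[29] = 1, b[30] = 8, b[31] = 9, b[32] = 0, b[33] = 9, b[34] = 9, b[35] = 1, b[36] = 10, b[37] = 11.
Since (b[36], b[37]) = (b[0], b[1]) = (10, 11) (two consecutive terms determine the rest), the sequence is periodic with period 36.
So b[2524] = b[0 + ((2524-0) mod 36)] = b[4] = 2.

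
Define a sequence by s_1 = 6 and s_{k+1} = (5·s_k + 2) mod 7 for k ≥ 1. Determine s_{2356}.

0

s_1 = 6; s_2 = 4; s_3 = 1; s_4 = 0; s_5 = 2; s_6 = 5; s_7 = 6.
Since s_7 = s_1 = 6, the sequence is periodic with period 6.
So s_{2356} = s_{1 + ((2356-1) mod 6)} = s_4 = 0.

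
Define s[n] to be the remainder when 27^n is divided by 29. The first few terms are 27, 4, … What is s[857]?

8

Listing terms: s[1] = 27, s[2] = 4, s[3] = 21, s[4] = 16, s[5] = 26, s[6] = 6, s[7] = 17, s[8] = 24, s[9] = 10, s[10] = 9, s[11] = 11, s[12] = 7, s[13] = 15, s[14] = 28, s[15] = 2, s[16] = 25, s[17] = 8, s[18] = 13, s[19] = 3, s[20] = 23, s[21] = 12, s[22] = 5, s[23] = 19, s[24] = 20, s[25] = 18, s[26] = 22, s[27] = 14, s[28] = 1, s[29] = 27.
The sequence repeats with period 28.
So s[857] = s[1 + ((857-1) mod 28)] = s[17] = 8.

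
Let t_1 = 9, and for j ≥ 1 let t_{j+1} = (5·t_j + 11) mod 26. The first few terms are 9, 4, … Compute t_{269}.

We have t_1 = 9; t_2 = 4; t_3 = 5; t_4 = 10; t_5 = 9.
The sequence repeats with period 4.
(269 - 1) mod 4 = 0, so t_{269} = t_1 = 9.

9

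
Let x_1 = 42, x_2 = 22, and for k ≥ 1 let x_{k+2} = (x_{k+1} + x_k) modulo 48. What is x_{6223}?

Listing terms: x_1 = 42,  x_2 = 22,  x_3 = 16,  x_4 = 38,  x_5 = 6,  x_6 = 44,  x_7 = 2,  x_8 = 46,  x_9 = 0,  x_{10} = 46,  x_{11} = 46,  x_{12} = 44,  x_{13} = 42,  x_{14} = 38,  x_{15} = 32,  x_{16} = 22,  x_{17} = 6,  x_{18} = 28,  x_{19} = 34,  x_{20} = 14,  x_{21} = 0,  x_{22} = 14,  x_{23} = 14,  x_{24} = 28,  x_{25} = 42,  x_{26} = 22.
Since (x_{25}, x_{26}) = (x_1, x_2) = (42, 22) (two consecutive terms determine the rest), the sequence is periodic with period 24.
So x_{6223} = x_{1 + ((6223-1) mod 24)} = x_7 = 2.

2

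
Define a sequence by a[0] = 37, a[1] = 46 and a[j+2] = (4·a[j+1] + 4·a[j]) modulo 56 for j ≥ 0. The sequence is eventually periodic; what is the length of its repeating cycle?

6

Listing terms: a[0] = 37, a[1] = 46, a[2] = 52, a[3] = 0, a[4] = 40, a[5] = 48, a[6] = 16, a[7] = 32, a[8] = 24, a[9] = 0, a[10] = 40.
Since (a[9], a[10]) = (a[3], a[4]) = (0, 40) (two consecutive terms determine the rest), the sequence is eventually periodic: after a pre-period of length 3 it cycles with period 6.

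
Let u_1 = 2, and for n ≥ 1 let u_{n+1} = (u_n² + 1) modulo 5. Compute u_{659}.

0

u_1 = 2; u_2 = 0; u_3 = 1; u_4 = 2.
The sequence repeats with period 3.
(659 - 1) mod 3 = 1, so u_{659} = u_2 = 0.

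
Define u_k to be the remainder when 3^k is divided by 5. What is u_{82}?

We have u_0 = 1; u_1 = 3; u_2 = 4; u_3 = 2; u_4 = 1.
The sequence repeats with period 4.
So u_{82} = u_{0 + ((82-0) mod 4)} = u_2 = 4.

4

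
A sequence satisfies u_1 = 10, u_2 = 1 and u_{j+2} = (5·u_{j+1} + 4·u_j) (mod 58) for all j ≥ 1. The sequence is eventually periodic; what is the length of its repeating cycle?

21

Computing terms: u_1 = 10,  u_2 = 1,  u_3 = 45,  u_4 = 55,  u_5 = 49,  u_6 = 1,  u_7 = 27,  u_8 = 23,  u_9 = 49,  u_{10} = 47,  u_{11} = 25,  u_{12} = 23,  u_{13} = 41,  u_{14} = 7,  u_{15} = 25,  u_{16} = 37,  u_{17} = 53,  u_{18} = 7,  u_{19} = 15,  u_{20} = 45,  u_{21} = 53,  u_{22} = 39,  u_{23} = 1,  u_{24} = 45.
Since (u_{23}, u_{24}) = (u_2, u_3) = (1, 45) (two consecutive terms determine the rest), the sequence is eventually periodic: after a pre-period of length 1 it cycles with period 21.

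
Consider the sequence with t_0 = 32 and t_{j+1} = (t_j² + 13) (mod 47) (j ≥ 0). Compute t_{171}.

We have t_0 = 32; t_1 = 3; t_2 = 22; t_3 = 27; t_4 = 37; t_5 = 19; t_6 = 45; t_7 = 17; t_8 = 20; t_9 = 37.
Since t_9 = t_4 = 37, the sequence is eventually periodic: after a pre-period of length 4 it cycles with period 5.
For j ≥ 4, t_j depends only on (j - 4) mod 5. (171 - 4) mod 5 = 2, so t_{171} = t_6 = 45.

45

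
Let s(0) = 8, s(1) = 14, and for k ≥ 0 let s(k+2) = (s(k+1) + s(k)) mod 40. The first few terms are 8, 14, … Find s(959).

6

Listing terms: s(0) = 8,  s(1) = 14,  s(2) = 22,  s(3) = 36,  s(4) = 18,  s(5) = 14,  s(6) = 32,  s(7) = 6,  s(8) = 38,  s(9) = 4,  s(10) = 2,  s(11) = 6,  s(12) = 8,  s(13) = 14.
Since (s(12), s(13)) = (s(0), s(1)) = (8, 14) (two consecutive terms determine the rest), the sequence is periodic with period 12.
So s(959) = s(0 + ((959-0) mod 12)) = s(11) = 6.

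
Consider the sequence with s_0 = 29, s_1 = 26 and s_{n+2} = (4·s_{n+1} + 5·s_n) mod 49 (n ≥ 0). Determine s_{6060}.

15

Computing terms: s_0 = 29, s_1 = 26, s_2 = 4, s_3 = 48, s_4 = 16, s_5 = 10, s_6 = 22, s_7 = 40, s_8 = 25, s_9 = 6, s_{10} = 2, s_{11} = 38, s_{12} = 15, s_{13} = 5, s_{14} = 46, s_{15} = 13, s_{16} = 37, s_{17} = 17, s_{18} = 8, s_{19} = 19, s_{20} = 18, s_{21} = 20, s_{22} = 23, s_{23} = 45, s_{24} = 1, s_{25} = 33, s_{26} = 39, s_{27} = 27, s_{28} = 9, s_{29} = 24, s_{30} = 43, s_{31} = 47, s_{32} = 11, s_{33} = 34, s_{34} = 44, s_{35} = 3, s_{36} = 36, s_{37} = 12, s_{38} = 32, s_{39} = 41, s_{40} = 30, s_{41} = 31, s_{42} = 29, s_{43} = 26.
Since (s_{42}, s_{43}) = (s_0, s_1) = (29, 26) (two consecutive terms determine the rest), the sequence is periodic with period 42.
(6060 - 0) mod 42 = 12, so s_{6060} = s_{12} = 15.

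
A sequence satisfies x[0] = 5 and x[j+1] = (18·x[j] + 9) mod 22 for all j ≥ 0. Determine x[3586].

Listing terms: x[0] = 5; x[1] = 11; x[2] = 9; x[3] = 17; x[4] = 7; x[5] = 3; x[6] = 19; x[7] = 21; x[8] = 13; x[9] = 1; x[10] = 5.
Since x[10] = x[0] = 5, the sequence is periodic with period 10.
So x[3586] = x[0 + ((3586-0) mod 10)] = x[6] = 19.

19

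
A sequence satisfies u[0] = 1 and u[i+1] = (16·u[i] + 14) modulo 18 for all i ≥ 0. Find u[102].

16

Computing terms: u[0] = 1, u[1] = 12, u[2] = 8, u[3] = 16, u[4] = 0, u[5] = 14, u[6] = 4, u[7] = 6, u[8] = 2, u[9] = 10, u[10] = 12.
Since u[10] = u[1] = 12, the sequence is eventually periodic: after a pre-period of length 1 it cycles with period 9.
For i ≥ 1, u[i] depends only on (i - 1) mod 9. (102 - 1) mod 9 = 2, so u[102] = u[3] = 16.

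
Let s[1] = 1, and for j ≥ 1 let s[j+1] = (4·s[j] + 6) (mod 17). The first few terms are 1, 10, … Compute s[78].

10

We have s[1] = 1, s[2] = 10, s[3] = 12, s[4] = 3, s[5] = 1.
Since s[5] = s[1] = 1, the sequence is periodic with period 4.
(78 - 1) mod 4 = 1, so s[78] = s[2] = 10.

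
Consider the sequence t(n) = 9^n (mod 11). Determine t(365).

1

Listing terms: t(0) = 1; t(1) = 9; t(2) = 4; t(3) = 3; t(4) = 5; t(5) = 1.
Since t(5) = t(0) = 1, the sequence is periodic with period 5.
(365 - 0) mod 5 = 0, so t(365) = t(0) = 1.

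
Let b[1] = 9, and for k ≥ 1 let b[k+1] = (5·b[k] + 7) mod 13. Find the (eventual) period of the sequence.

Computing terms: b[1] = 9,  b[2] = 0,  b[3] = 7,  b[4] = 3,  b[5] = 9.
The sequence repeats with period 4.

4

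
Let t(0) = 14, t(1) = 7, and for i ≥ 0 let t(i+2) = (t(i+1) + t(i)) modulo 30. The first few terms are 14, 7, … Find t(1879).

Computing terms: t(0) = 14; t(1) = 7; t(2) = 21; t(3) = 28; t(4) = 19; t(5) = 17; t(6) = 6; t(7) = 23; t(8) = 29; t(9) = 22; t(10) = 21; t(11) = 13; t(12) = 4; t(13) = 17; t(14) = 21; t(15) = 8; t(16) = 29; t(17) = 7; t(18) = 6; t(19) = 13; t(20) = 19; t(21) = 2; t(22) = 21; t(23) = 23; t(24) = 14; t(25) = 7.
The sequence repeats with period 24.
(1879 - 0) mod 24 = 7, so t(1879) = t(7) = 23.

23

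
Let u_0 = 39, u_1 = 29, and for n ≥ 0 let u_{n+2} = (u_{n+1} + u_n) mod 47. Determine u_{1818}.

40

Listing terms: u_0 = 39, u_1 = 29, u_2 = 21, u_3 = 3, u_4 = 24, u_5 = 27, u_6 = 4, u_7 = 31, u_8 = 35, u_9 = 19, u_{10} = 7, u_{11} = 26, u_{12} = 33, u_{13} = 12, u_{14} = 45, u_{15} = 10, u_{16} = 8, u_{17} = 18, u_{18} = 26, u_{19} = 44, u_{20} = 23, u_{21} = 20, u_{22} = 43, u_{23} = 16, u_{24} = 12, u_{25} = 28, u_{26} = 40, u_{27} = 21, u_{28} = 14, u_{29} = 35, u_{30} = 2, u_{31} = 37, u_{32} = 39, u_{33} = 29.
Since (u_{32}, u_{33}) = (u_0, u_1) = (39, 29) (two consecutive terms determine the rest), the sequence is periodic with period 32.
(1818 - 0) mod 32 = 26, so u_{1818} = u_{26} = 40.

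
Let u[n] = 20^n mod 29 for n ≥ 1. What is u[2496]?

u[1] = 20,  u[2] = 23,  u[3] = 25,  u[4] = 7,  u[5] = 24,  u[6] = 16,  u[7] = 1,  u[8] = 20.
The sequence repeats with period 7.
(2496 - 1) mod 7 = 3, so u[2496] = u[4] = 7.

7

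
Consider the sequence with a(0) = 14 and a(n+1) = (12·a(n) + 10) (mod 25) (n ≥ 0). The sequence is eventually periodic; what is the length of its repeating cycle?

a(0) = 14; a(1) = 3; a(2) = 21; a(3) = 12; a(4) = 4; a(5) = 8; a(6) = 6; a(7) = 7; a(8) = 19; a(9) = 13; a(10) = 16; a(11) = 2; a(12) = 9; a(13) = 18; a(14) = 1; a(15) = 22; a(16) = 24; a(17) = 23; a(18) = 11; a(19) = 17; a(20) = 14.
The sequence repeats with period 20.

20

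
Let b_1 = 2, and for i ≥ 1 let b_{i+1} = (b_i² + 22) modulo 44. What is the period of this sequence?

Listing terms: b_1 = 2, b_2 = 26, b_3 = 38, b_4 = 14, b_5 = 42, b_6 = 26.
Since b_6 = b_2 = 26, the sequence is eventually periodic: after a pre-period of length 1 it cycles with period 4.

4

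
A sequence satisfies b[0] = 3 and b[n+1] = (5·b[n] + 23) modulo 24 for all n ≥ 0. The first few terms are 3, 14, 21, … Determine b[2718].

9

b[0] = 3,  b[1] = 14,  b[2] = 21,  b[3] = 8,  b[4] = 15,  b[5] = 2,  b[6] = 9,  b[7] = 20,  b[8] = 3.
Since b[8] = b[0] = 3, the sequence is periodic with period 8.
So b[2718] = b[0 + ((2718-0) mod 8)] = b[6] = 9.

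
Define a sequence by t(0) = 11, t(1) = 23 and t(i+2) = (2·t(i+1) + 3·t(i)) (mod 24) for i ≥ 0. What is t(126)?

t(0) = 11, t(1) = 23, t(2) = 7, t(3) = 11, t(4) = 19, t(5) = 23, t(6) = 7.
Since (t(5), t(6)) = (t(1), t(2)) = (23, 7) (two consecutive terms determine the rest), the sequence is eventually periodic: after a pre-period of length 1 it cycles with period 4.
For i ≥ 1, t(i) depends only on (i - 1) mod 4. (126 - 1) mod 4 = 1, so t(126) = t(2) = 7.

7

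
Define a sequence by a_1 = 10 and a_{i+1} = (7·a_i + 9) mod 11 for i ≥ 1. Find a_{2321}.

10

Listing terms: a_1 = 10,  a_2 = 2,  a_3 = 1,  a_4 = 5,  a_5 = 0,  a_6 = 9,  a_7 = 6,  a_8 = 7,  a_9 = 3,  a_{10} = 8,  a_{11} = 10.
Since a_{11} = a_1 = 10, the sequence is periodic with period 10.
So a_{2321} = a_{1 + ((2321-1) mod 10)} = a_1 = 10.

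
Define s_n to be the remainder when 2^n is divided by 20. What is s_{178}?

4

Computing terms: s_1 = 2; s_2 = 4; s_3 = 8; s_4 = 16; s_5 = 12; s_6 = 4.
Since s_6 = s_2 = 4, the sequence is eventually periodic: after a pre-period of length 1 it cycles with period 4.
For n ≥ 2, s_n depends only on (n - 2) mod 4. (178 - 2) mod 4 = 0, so s_{178} = s_2 = 4.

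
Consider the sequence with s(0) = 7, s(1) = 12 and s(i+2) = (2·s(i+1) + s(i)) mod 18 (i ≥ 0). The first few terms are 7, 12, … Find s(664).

We have s(0) = 7; s(1) = 12; s(2) = 13; s(3) = 2; s(4) = 17; s(5) = 0; s(6) = 17; s(7) = 16; s(8) = 13; s(9) = 6; s(10) = 7; s(11) = 2; s(12) = 11; s(13) = 6; s(14) = 5; s(15) = 16; s(16) = 1; s(17) = 0; s(18) = 1; s(19) = 2; s(20) = 5; s(21) = 12; s(22) = 11; s(23) = 16; s(24) = 7; s(25) = 12.
Since (s(24), s(25)) = (s(0), s(1)) = (7, 12) (two consecutive terms determine the rest), the sequence is periodic with period 24.
So s(664) = s(0 + ((664-0) mod 24)) = s(16) = 1.

1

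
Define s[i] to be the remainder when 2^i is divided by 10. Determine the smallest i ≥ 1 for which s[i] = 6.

Listing terms: s[0] = 1, s[1] = 2, s[2] = 4, s[3] = 8, s[4] = 6, s[5] = 2.
Since s[5] = s[1] = 2, the sequence is eventually periodic: after a pre-period of length 1 it cycles with period 4.
The value 6 first appears (with i ≥ 1) at s[4].

4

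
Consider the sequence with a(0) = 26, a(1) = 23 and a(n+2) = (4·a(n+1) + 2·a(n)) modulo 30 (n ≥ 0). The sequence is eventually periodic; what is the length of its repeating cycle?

12

Computing terms: a(0) = 26; a(1) = 23; a(2) = 24; a(3) = 22; a(4) = 16; a(5) = 18; a(6) = 14; a(7) = 2; a(8) = 6; a(9) = 28; a(10) = 4; a(11) = 12; a(12) = 26; a(13) = 8; a(14) = 24; a(15) = 22.
Since (a(14), a(15)) = (a(2), a(3)) = (24, 22) (two consecutive terms determine the rest), the sequence is eventually periodic: after a pre-period of length 2 it cycles with period 12.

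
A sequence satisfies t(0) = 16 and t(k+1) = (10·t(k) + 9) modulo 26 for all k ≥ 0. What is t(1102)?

We have t(0) = 16,  t(1) = 13,  t(2) = 9,  t(3) = 21,  t(4) = 11,  t(5) = 15,  t(6) = 3,  t(7) = 13.
Since t(7) = t(1) = 13, the sequence is eventually periodic: after a pre-period of length 1 it cycles with period 6.
For k ≥ 1, t(k) depends only on (k - 1) mod 6. (1102 - 1) mod 6 = 3, so t(1102) = t(4) = 11.

11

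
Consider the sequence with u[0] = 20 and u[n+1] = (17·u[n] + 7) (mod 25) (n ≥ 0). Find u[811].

24

Listing terms: u[0] = 20; u[1] = 22; u[2] = 6; u[3] = 9; u[4] = 10; u[5] = 2; u[6] = 16; u[7] = 4; u[8] = 0; u[9] = 7; u[10] = 1; u[11] = 24; u[12] = 15; u[13] = 12; u[14] = 11; u[15] = 19; u[16] = 5; u[17] = 17; u[18] = 21; u[19] = 14; u[20] = 20.
The sequence repeats with period 20.
So u[811] = u[0 + ((811-0) mod 20)] = u[11] = 24.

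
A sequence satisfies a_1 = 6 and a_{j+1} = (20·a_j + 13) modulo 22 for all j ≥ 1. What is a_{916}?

17

Listing terms: a_1 = 6,  a_2 = 1,  a_3 = 11,  a_4 = 13,  a_5 = 9,  a_6 = 17,  a_7 = 1.
Since a_7 = a_2 = 1, the sequence is eventually periodic: after a pre-period of length 1 it cycles with period 5.
For j ≥ 2, a_j depends only on (j - 2) mod 5. (916 - 2) mod 5 = 4, so a_{916} = a_6 = 17.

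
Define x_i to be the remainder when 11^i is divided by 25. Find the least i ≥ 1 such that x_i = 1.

x_0 = 1, x_1 = 11, x_2 = 21, x_3 = 6, x_4 = 16, x_5 = 1.
Since x_5 = x_0 = 1, the sequence is periodic with period 5.
The value 1 next appears (with i ≥ 1) at x_5.

5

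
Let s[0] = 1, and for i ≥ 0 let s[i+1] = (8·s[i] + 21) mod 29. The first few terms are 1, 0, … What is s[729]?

s[0] = 1; s[1] = 0; s[2] = 21; s[3] = 15; s[4] = 25; s[5] = 18; s[6] = 20; s[7] = 7; s[8] = 19; s[9] = 28; s[10] = 13; s[11] = 9; s[12] = 6; s[13] = 11; s[14] = 22; s[15] = 23; s[16] = 2; s[17] = 8; s[18] = 27; s[19] = 5; s[20] = 3; s[21] = 16; s[22] = 4; s[23] = 24; s[24] = 10; s[25] = 14; s[26] = 17; s[27] = 12; s[28] = 1.
The sequence repeats with period 28.
So s[729] = s[0 + ((729-0) mod 28)] = s[1] = 0.

0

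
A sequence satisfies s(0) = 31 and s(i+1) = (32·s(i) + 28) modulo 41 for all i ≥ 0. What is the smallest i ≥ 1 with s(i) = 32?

Computing terms: s(0) = 31; s(1) = 36; s(2) = 32; s(3) = 27; s(4) = 31.
The sequence repeats with period 4.
The value 32 first appears (with i ≥ 1) at s(2).

2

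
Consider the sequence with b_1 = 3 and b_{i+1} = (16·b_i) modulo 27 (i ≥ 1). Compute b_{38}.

b_1 = 3; b_2 = 21; b_3 = 12; b_4 = 3.
Since b_4 = b_1 = 3, the sequence is periodic with period 3.
So b_{38} = b_{1 + ((38-1) mod 3)} = b_2 = 21.

21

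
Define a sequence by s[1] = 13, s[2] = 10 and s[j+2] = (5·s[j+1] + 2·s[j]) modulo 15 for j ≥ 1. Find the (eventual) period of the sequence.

8

Listing terms: s[1] = 13,  s[2] = 10,  s[3] = 1,  s[4] = 10,  s[5] = 7,  s[6] = 10,  s[7] = 4,  s[8] = 10,  s[9] = 13,  s[10] = 10.
Since (s[9], s[10]) = (s[1], s[2]) = (13, 10) (two consecutive terms determine the rest), the sequence is periodic with period 8.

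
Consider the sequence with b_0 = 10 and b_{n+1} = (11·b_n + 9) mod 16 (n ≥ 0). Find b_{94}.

Computing terms: b_0 = 10,  b_1 = 7,  b_2 = 6,  b_3 = 11,  b_4 = 2,  b_5 = 15,  b_6 = 14,  b_7 = 3,  b_8 = 10.
The sequence repeats with period 8.
So b_{94} = b_{0 + ((94-0) mod 8)} = b_6 = 14.

14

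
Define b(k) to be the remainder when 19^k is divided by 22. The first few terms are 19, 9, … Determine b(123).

17

Computing terms: b(1) = 19, b(2) = 9, b(3) = 17, b(4) = 15, b(5) = 21, b(6) = 3, b(7) = 13, b(8) = 5, b(9) = 7, b(10) = 1, b(11) = 19.
The sequence repeats with period 10.
(123 - 1) mod 10 = 2, so b(123) = b(3) = 17.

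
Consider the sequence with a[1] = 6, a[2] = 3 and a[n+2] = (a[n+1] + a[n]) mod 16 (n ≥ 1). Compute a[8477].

Computing terms: a[1] = 6,  a[2] = 3,  a[3] = 9,  a[4] = 12,  a[5] = 5,  a[6] = 1,  a[7] = 6,  a[8] = 7,  a[9] = 13,  a[10] = 4,  a[11] = 1,  a[12] = 5,  a[13] = 6,  a[14] = 11,  a[15] = 1,  a[16] = 12,  a[17] = 13,  a[18] = 9,  a[19] = 6,  a[20] = 15,  a[21] = 5,  a[22] = 4,  a[23] = 9,  a[24] = 13,  a[25] = 6,  a[26] = 3.
The sequence repeats with period 24.
So a[8477] = a[1 + ((8477-1) mod 24)] = a[5] = 5.

5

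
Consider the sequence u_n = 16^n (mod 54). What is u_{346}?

34

Computing terms: u_1 = 16, u_2 = 40, u_3 = 46, u_4 = 34, u_5 = 4, u_6 = 10, u_7 = 52, u_8 = 22, u_9 = 28, u_{10} = 16.
The sequence repeats with period 9.
So u_{346} = u_{1 + ((346-1) mod 9)} = u_4 = 34.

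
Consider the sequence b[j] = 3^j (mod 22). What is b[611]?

Computing terms: b[1] = 3, b[2] = 9, b[3] = 5, b[4] = 15, b[5] = 1, b[6] = 3.
Since b[6] = b[1] = 3, the sequence is periodic with period 5.
(611 - 1) mod 5 = 0, so b[611] = b[1] = 3.

3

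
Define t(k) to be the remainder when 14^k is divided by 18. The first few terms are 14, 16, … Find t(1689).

Listing terms: t(1) = 14, t(2) = 16, t(3) = 8, t(4) = 4, t(5) = 2, t(6) = 10, t(7) = 14.
Since t(7) = t(1) = 14, the sequence is periodic with period 6.
(1689 - 1) mod 6 = 2, so t(1689) = t(3) = 8.

8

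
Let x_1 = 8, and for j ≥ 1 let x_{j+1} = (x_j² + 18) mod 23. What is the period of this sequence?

x_1 = 8; x_2 = 13; x_3 = 3; x_4 = 4; x_5 = 11; x_6 = 1; x_7 = 19; x_8 = 11.
Since x_8 = x_5 = 11, the sequence is eventually periodic: after a pre-period of length 4 it cycles with period 3.

3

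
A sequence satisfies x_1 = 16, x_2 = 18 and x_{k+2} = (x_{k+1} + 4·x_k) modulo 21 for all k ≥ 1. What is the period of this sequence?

Computing terms: x_1 = 16,  x_2 = 18,  x_3 = 19,  x_4 = 7,  x_5 = 20,  x_6 = 6,  x_7 = 2,  x_8 = 5,  x_9 = 13,  x_{10} = 12,  x_{11} = 1,  x_{12} = 7,  x_{13} = 11,  x_{14} = 18,  x_{15} = 20,  x_{16} = 8,  x_{17} = 4,  x_{18} = 15,  x_{19} = 10,  x_{20} = 7,  x_{21} = 5,  x_{22} = 12,  x_{23} = 11,  x_{24} = 17,  x_{25} = 19,  x_{26} = 3,  x_{27} = 16,  x_{28} = 7,  x_{29} = 8,  x_{30} = 15,  x_{31} = 5,  x_{32} = 2,  x_{33} = 1,  x_{34} = 9,  x_{35} = 13,  x_{36} = 7,  x_{37} = 17,  x_{38} = 3,  x_{39} = 8,  x_{40} = 20,  x_{41} = 10,  x_{42} = 6,  x_{43} = 4,  x_{44} = 7,  x_{45} = 2,  x_{46} = 9,  x_{47} = 17,  x_{48} = 11,  x_{49} = 16,  x_{50} = 18.
Since (x_{49}, x_{50}) = (x_1, x_2) = (16, 18) (two consecutive terms determine the rest), the sequence is periodic with period 48.

48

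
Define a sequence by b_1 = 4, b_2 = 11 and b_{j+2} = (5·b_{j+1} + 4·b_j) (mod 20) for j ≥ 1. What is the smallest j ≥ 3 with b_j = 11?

b_1 = 4, b_2 = 11, b_3 = 11, b_4 = 19, b_5 = 19, b_6 = 11, b_7 = 11.
Since (b_6, b_7) = (b_2, b_3) = (11, 11) (two consecutive terms determine the rest), the sequence is eventually periodic: after a pre-period of length 1 it cycles with period 4.
The value 11 first appears (with j ≥ 3) at b_3.

3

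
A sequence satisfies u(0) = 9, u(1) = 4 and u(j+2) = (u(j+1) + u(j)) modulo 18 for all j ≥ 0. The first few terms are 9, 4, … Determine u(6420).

9

We have u(0) = 9, u(1) = 4, u(2) = 13, u(3) = 17, u(4) = 12, u(5) = 11, u(6) = 5, u(7) = 16, u(8) = 3, u(9) = 1, u(10) = 4, u(11) = 5, u(12) = 9, u(13) = 14, u(14) = 5, u(15) = 1, u(16) = 6, u(17) = 7, u(18) = 13, u(19) = 2, u(20) = 15, u(21) = 17, u(22) = 14, u(23) = 13, u(24) = 9, u(25) = 4.
The sequence repeats with period 24.
(6420 - 0) mod 24 = 12, so u(6420) = u(12) = 9.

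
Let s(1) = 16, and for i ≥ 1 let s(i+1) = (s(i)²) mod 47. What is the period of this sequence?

Listing terms: s(1) = 16; s(2) = 21; s(3) = 18; s(4) = 42; s(5) = 25; s(6) = 14; s(7) = 8; s(8) = 17; s(9) = 7; s(10) = 2; s(11) = 4; s(12) = 16.
Since s(12) = s(1) = 16, the sequence is periodic with period 11.

11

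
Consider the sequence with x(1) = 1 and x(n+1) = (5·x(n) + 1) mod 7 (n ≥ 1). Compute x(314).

Listing terms: x(1) = 1; x(2) = 6; x(3) = 3; x(4) = 2; x(5) = 4; x(6) = 0; x(7) = 1.
The sequence repeats with period 6.
(314 - 1) mod 6 = 1, so x(314) = x(2) = 6.

6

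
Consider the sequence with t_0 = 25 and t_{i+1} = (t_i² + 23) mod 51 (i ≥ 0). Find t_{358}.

Listing terms: t_0 = 25, t_1 = 36, t_2 = 44, t_3 = 21, t_4 = 5, t_5 = 48, t_6 = 32, t_7 = 27, t_8 = 38, t_9 = 39, t_{10} = 14, t_{11} = 15, t_{12} = 44.
Since t_{12} = t_2 = 44, the sequence is eventually periodic: after a pre-period of length 2 it cycles with period 10.
For i ≥ 2, t_i depends only on (i - 2) mod 10. (358 - 2) mod 10 = 6, so t_{358} = t_8 = 38.

38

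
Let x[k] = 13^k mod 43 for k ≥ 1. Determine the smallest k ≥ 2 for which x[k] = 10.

x[1] = 13; x[2] = 40; x[3] = 4; x[4] = 9; x[5] = 31; x[6] = 16; x[7] = 36; x[8] = 38; x[9] = 21; x[10] = 15; x[11] = 23; x[12] = 41; x[13] = 17; x[14] = 6; x[15] = 35; x[16] = 25; x[17] = 24; x[18] = 11; x[19] = 14; x[20] = 10; x[21] = 1; x[22] = 13.
The sequence repeats with period 21.
The value 10 first appears (with k ≥ 2) at x[20].

20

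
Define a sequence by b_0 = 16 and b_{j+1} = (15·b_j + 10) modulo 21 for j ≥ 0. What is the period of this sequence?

7

Listing terms: b_0 = 16,  b_1 = 19,  b_2 = 1,  b_3 = 4,  b_4 = 7,  b_5 = 10,  b_6 = 13,  b_7 = 16.
The sequence repeats with period 7.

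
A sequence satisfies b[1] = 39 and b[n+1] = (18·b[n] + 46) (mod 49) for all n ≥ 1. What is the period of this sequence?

3

b[1] = 39; b[2] = 13; b[3] = 35; b[4] = 39.
The sequence repeats with period 3.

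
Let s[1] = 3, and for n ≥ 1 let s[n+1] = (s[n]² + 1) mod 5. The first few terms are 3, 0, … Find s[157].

We have s[1] = 3; s[2] = 0; s[3] = 1; s[4] = 2; s[5] = 0.
Since s[5] = s[2] = 0, the sequence is eventually periodic: after a pre-period of length 1 it cycles with period 3.
For n ≥ 2, s[n] depends only on (n - 2) mod 3. (157 - 2) mod 3 = 2, so s[157] = s[4] = 2.

2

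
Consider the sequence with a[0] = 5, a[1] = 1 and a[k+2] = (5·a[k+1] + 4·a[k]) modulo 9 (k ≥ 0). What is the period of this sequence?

Listing terms: a[0] = 5,  a[1] = 1,  a[2] = 7,  a[3] = 3,  a[4] = 7,  a[5] = 2,  a[6] = 2,  a[7] = 0,  a[8] = 8,  a[9] = 4,  a[10] = 7,  a[11] = 6,  a[12] = 4,  a[13] = 8,  a[14] = 2,  a[15] = 6,  a[16] = 2,  a[17] = 7,  a[18] = 7,  a[19] = 0,  a[20] = 1,  a[21] = 5,  a[22] = 2,  a[23] = 3,  a[24] = 5,  a[25] = 1.
Since (a[24], a[25]) = (a[0], a[1]) = (5, 1) (two consecutive terms determine the rest), the sequence is periodic with period 24.

24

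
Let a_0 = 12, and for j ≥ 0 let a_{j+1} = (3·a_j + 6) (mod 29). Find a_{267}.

10

Listing terms: a_0 = 12; a_1 = 13; a_2 = 16; a_3 = 25; a_4 = 23; a_5 = 17; a_6 = 28; a_7 = 3; a_8 = 15; a_9 = 22; a_{10} = 14; a_{11} = 19; a_{12} = 5; a_{13} = 21; a_{14} = 11; a_{15} = 10; a_{16} = 7; a_{17} = 27; a_{18} = 0; a_{19} = 6; a_{20} = 24; a_{21} = 20; a_{22} = 8; a_{23} = 1; a_{24} = 9; a_{25} = 4; a_{26} = 18; a_{27} = 2; a_{28} = 12.
The sequence repeats with period 28.
(267 - 0) mod 28 = 15, so a_{267} = a_{15} = 10.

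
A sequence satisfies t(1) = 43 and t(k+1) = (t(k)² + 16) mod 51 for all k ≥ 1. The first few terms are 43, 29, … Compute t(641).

8

Computing terms: t(1) = 43,  t(2) = 29,  t(3) = 41,  t(4) = 14,  t(5) = 8,  t(6) = 29.
Since t(6) = t(2) = 29, the sequence is eventually periodic: after a pre-period of length 1 it cycles with period 4.
For k ≥ 2, t(k) depends only on (k - 2) mod 4. (641 - 2) mod 4 = 3, so t(641) = t(5) = 8.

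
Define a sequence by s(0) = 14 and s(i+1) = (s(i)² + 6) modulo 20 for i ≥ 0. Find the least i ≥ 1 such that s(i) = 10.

2

Computing terms: s(0) = 14,  s(1) = 2,  s(2) = 10,  s(3) = 6,  s(4) = 2.
Since s(4) = s(1) = 2, the sequence is eventually periodic: after a pre-period of length 1 it cycles with period 3.
The value 10 first appears (with i ≥ 1) at s(2).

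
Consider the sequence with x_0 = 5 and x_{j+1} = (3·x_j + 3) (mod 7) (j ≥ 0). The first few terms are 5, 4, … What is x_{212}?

1

Listing terms: x_0 = 5,  x_1 = 4,  x_2 = 1,  x_3 = 6,  x_4 = 0,  x_5 = 3,  x_6 = 5.
Since x_6 = x_0 = 5, the sequence is periodic with period 6.
So x_{212} = x_{0 + ((212-0) mod 6)} = x_2 = 1.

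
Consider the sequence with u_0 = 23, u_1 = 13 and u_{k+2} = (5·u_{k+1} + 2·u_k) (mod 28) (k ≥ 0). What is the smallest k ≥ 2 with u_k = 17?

17

u_0 = 23, u_1 = 13, u_2 = 27, u_3 = 21, u_4 = 19, u_5 = 25, u_6 = 23, u_7 = 25, u_8 = 3, u_9 = 9, u_{10} = 23, u_{11} = 21, u_{12} = 11, u_{13} = 13, u_{14} = 3, u_{15} = 13, u_{16} = 15, u_{17} = 17, u_{18} = 3, u_{19} = 21, u_{20} = 27, u_{21} = 9, u_{22} = 15, u_{23} = 9, u_{24} = 19, u_{25} = 1, u_{26} = 15, u_{27} = 21, u_{28} = 23, u_{29} = 17, u_{30} = 19, u_{31} = 17, u_{32} = 11, u_{33} = 5, u_{34} = 19, u_{35} = 21, u_{36} = 3, u_{37} = 1, u_{38} = 11, u_{39} = 1, u_{40} = 27, u_{41} = 25, u_{42} = 11, u_{43} = 21, u_{44} = 15, u_{45} = 5, u_{46} = 27, u_{47} = 5, u_{48} = 23, u_{49} = 13.
The sequence repeats with period 48.
The value 17 first appears (with k ≥ 2) at u_{17}.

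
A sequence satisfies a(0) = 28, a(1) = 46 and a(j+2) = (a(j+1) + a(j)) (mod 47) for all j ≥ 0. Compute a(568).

33

Listing terms: a(0) = 28, a(1) = 46, a(2) = 27, a(3) = 26, a(4) = 6, a(5) = 32, a(6) = 38, a(7) = 23, a(8) = 14, a(9) = 37, a(10) = 4, a(11) = 41, a(12) = 45, a(13) = 39, a(14) = 37, a(15) = 29, a(16) = 19, a(17) = 1, a(18) = 20, a(19) = 21, a(20) = 41, a(21) = 15, a(22) = 9, a(23) = 24, a(24) = 33, a(25) = 10, a(26) = 43, a(27) = 6, a(28) = 2, a(29) = 8, a(30) = 10, a(31) = 18, a(32) = 28, a(33) = 46.
Since (a(32), a(33)) = (a(0), a(1)) = (28, 46) (two consecutive terms determine the rest), the sequence is periodic with period 32.
So a(568) = a(0 + ((568-0) mod 32)) = a(24) = 33.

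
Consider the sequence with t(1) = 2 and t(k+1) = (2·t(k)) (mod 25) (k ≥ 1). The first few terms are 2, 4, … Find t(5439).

13

We have t(1) = 2; t(2) = 4; t(3) = 8; t(4) = 16; t(5) = 7; t(6) = 14; t(7) = 3; t(8) = 6; t(9) = 12; t(10) = 24; t(11) = 23; t(12) = 21; t(13) = 17; t(14) = 9; t(15) = 18; t(16) = 11; t(17) = 22; t(18) = 19; t(19) = 13; t(20) = 1; t(21) = 2.
The sequence repeats with period 20.
(5439 - 1) mod 20 = 18, so t(5439) = t(19) = 13.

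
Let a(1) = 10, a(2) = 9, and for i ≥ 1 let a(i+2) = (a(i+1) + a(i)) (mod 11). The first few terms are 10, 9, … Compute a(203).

8

Listing terms: a(1) = 10,  a(2) = 9,  a(3) = 8,  a(4) = 6,  a(5) = 3,  a(6) = 9,  a(7) = 1,  a(8) = 10,  a(9) = 0,  a(10) = 10,  a(11) = 10,  a(12) = 9.
Since (a(11), a(12)) = (a(1), a(2)) = (10, 9) (two consecutive terms determine the rest), the sequence is periodic with period 10.
So a(203) = a(1 + ((203-1) mod 10)) = a(3) = 8.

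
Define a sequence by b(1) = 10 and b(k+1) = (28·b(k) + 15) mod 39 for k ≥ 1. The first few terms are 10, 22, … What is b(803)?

1

Computing terms: b(1) = 10; b(2) = 22; b(3) = 7; b(4) = 16; b(5) = 34; b(6) = 31; b(7) = 25; b(8) = 13; b(9) = 28; b(10) = 19; b(11) = 1; b(12) = 4; b(13) = 10.
The sequence repeats with period 12.
(803 - 1) mod 12 = 10, so b(803) = b(11) = 1.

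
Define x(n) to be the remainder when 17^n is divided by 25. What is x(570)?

24

Computing terms: x(0) = 1; x(1) = 17; x(2) = 14; x(3) = 13; x(4) = 21; x(5) = 7; x(6) = 19; x(7) = 23; x(8) = 16; x(9) = 22; x(10) = 24; x(11) = 8; x(12) = 11; x(13) = 12; x(14) = 4; x(15) = 18; x(16) = 6; x(17) = 2; x(18) = 9; x(19) = 3; x(20) = 1.
Since x(20) = x(0) = 1, the sequence is periodic with period 20.
So x(570) = x(0 + ((570-0) mod 20)) = x(10) = 24.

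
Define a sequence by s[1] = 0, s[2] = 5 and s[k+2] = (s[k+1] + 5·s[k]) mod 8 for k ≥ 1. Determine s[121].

0

We have s[1] = 0; s[2] = 5; s[3] = 5; s[4] = 6; s[5] = 7; s[6] = 5; s[7] = 0; s[8] = 1; s[9] = 1; s[10] = 6; s[11] = 3; s[12] = 1; s[13] = 0; s[14] = 5.
The sequence repeats with period 12.
So s[121] = s[1 + ((121-1) mod 12)] = s[1] = 0.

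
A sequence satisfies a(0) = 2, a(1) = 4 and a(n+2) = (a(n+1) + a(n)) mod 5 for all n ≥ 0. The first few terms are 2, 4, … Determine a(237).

a(0) = 2,  a(1) = 4,  a(2) = 1,  a(3) = 0,  a(4) = 1,  a(5) = 1,  a(6) = 2,  a(7) = 3,  a(8) = 0,  a(9) = 3,  a(10) = 3,  a(11) = 1,  a(12) = 4,  a(13) = 0,  a(14) = 4,  a(15) = 4,  a(16) = 3,  a(17) = 2,  a(18) = 0,  a(19) = 2,  a(20) = 2,  a(21) = 4.
The sequence repeats with period 20.
(237 - 0) mod 20 = 17, so a(237) = a(17) = 2.

2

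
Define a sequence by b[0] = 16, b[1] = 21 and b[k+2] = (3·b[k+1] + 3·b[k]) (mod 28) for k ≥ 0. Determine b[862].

We have b[0] = 16,  b[1] = 21,  b[2] = 27,  b[3] = 4,  b[4] = 9,  b[5] = 11,  b[6] = 4,  b[7] = 17,  b[8] = 7,  b[9] = 16,  b[10] = 13,  b[11] = 3,  b[12] = 20,  b[13] = 13,  b[14] = 15,  b[15] = 0,  b[16] = 17,  b[17] = 23,  b[18] = 8,  b[19] = 9,  b[20] = 23,  b[21] = 12,  b[22] = 21,  b[23] = 15,  b[24] = 24,  b[25] = 5,  b[26] = 3,  b[27] = 24,  b[28] = 25,  b[29] = 7,  b[30] = 12,  b[31] = 1,  b[32] = 11,  b[33] = 8,  b[34] = 1,  b[35] = 27,  b[36] = 0,  b[37] = 25,  b[38] = 19,  b[39] = 20,  b[40] = 5,  b[41] = 19,  b[42] = 16,  b[43] = 21.
The sequence repeats with period 42.
(862 - 0) mod 42 = 22, so b[862] = b[22] = 21.

21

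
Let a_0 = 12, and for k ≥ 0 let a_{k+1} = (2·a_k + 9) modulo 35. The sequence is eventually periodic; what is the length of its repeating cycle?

a_0 = 12,  a_1 = 33,  a_2 = 5,  a_3 = 19,  a_4 = 12.
Since a_4 = a_0 = 12, the sequence is periodic with period 4.

4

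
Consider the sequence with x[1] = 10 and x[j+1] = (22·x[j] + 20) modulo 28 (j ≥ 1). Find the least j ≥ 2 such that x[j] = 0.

Computing terms: x[1] = 10, x[2] = 16, x[3] = 8, x[4] = 0, x[5] = 20, x[6] = 12, x[7] = 4, x[8] = 24, x[9] = 16.
Since x[9] = x[2] = 16, the sequence is eventually periodic: after a pre-period of length 1 it cycles with period 7.
The value 0 first appears (with j ≥ 2) at x[4].

4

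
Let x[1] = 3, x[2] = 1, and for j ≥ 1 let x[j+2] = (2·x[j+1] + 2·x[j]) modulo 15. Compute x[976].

x[1] = 3, x[2] = 1, x[3] = 8, x[4] = 3, x[5] = 7, x[6] = 5, x[7] = 9, x[8] = 13, x[9] = 14, x[10] = 9, x[11] = 1, x[12] = 5, x[13] = 12, x[14] = 4, x[15] = 2, x[16] = 12, x[17] = 13, x[18] = 5, x[19] = 6, x[20] = 7, x[21] = 11, x[22] = 6, x[23] = 4, x[24] = 5, x[25] = 3, x[26] = 1.
Since (x[25], x[26]) = (x[1], x[2]) = (3, 1) (two consecutive terms determine the rest), the sequence is periodic with period 24.
(976 - 1) mod 24 = 15, so x[976] = x[16] = 12.

12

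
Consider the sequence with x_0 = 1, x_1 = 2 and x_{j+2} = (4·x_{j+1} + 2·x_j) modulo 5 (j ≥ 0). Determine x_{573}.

2

Computing terms: x_0 = 1; x_1 = 2; x_2 = 0; x_3 = 4; x_4 = 1; x_5 = 2.
Since (x_4, x_5) = (x_0, x_1) = (1, 2) (two consecutive terms determine the rest), the sequence is periodic with period 4.
(573 - 0) mod 4 = 1, so x_{573} = x_1 = 2.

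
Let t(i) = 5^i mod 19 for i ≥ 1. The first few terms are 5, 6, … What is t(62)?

Listing terms: t(1) = 5, t(2) = 6, t(3) = 11, t(4) = 17, t(5) = 9, t(6) = 7, t(7) = 16, t(8) = 4, t(9) = 1, t(10) = 5.
The sequence repeats with period 9.
(62 - 1) mod 9 = 7, so t(62) = t(8) = 4.

4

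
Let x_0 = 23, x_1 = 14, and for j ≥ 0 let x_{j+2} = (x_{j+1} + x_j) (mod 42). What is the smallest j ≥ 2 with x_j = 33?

11

Computing terms: x_0 = 23,  x_1 = 14,  x_2 = 37,  x_3 = 9,  x_4 = 4,  x_5 = 13,  x_6 = 17,  x_7 = 30,  x_8 = 5,  x_9 = 35,  x_{10} = 40,  x_{11} = 33,  x_{12} = 31,  x_{13} = 22,  x_{14} = 11,  x_{15} = 33,  x_{16} = 2,  x_{17} = 35,  x_{18} = 37,  x_{19} = 30,  x_{20} = 25,  x_{21} = 13,  x_{22} = 38,  x_{23} = 9,  x_{24} = 5,  x_{25} = 14,  x_{26} = 19,  x_{27} = 33,  x_{28} = 10,  x_{29} = 1,  x_{30} = 11,  x_{31} = 12,  x_{32} = 23,  x_{33} = 35,  x_{34} = 16,  x_{35} = 9,  x_{36} = 25,  x_{37} = 34,  x_{38} = 17,  x_{39} = 9,  x_{40} = 26,  x_{41} = 35,  x_{42} = 19,  x_{43} = 12,  x_{44} = 31,  x_{45} = 1,  x_{46} = 32,  x_{47} = 33,  x_{48} = 23,  x_{49} = 14.
Since (x_{48}, x_{49}) = (x_0, x_1) = (23, 14) (two consecutive terms determine the rest), the sequence is periodic with period 48.
The value 33 first appears (with j ≥ 2) at x_{11}.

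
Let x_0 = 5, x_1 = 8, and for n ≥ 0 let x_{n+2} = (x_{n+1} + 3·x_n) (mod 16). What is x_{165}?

We have x_0 = 5; x_1 = 8; x_2 = 7; x_3 = 15; x_4 = 4; x_5 = 1; x_6 = 13; x_7 = 0; x_8 = 7; x_9 = 7; x_{10} = 12; x_{11} = 1; x_{12} = 5; x_{13} = 8.
Since (x_{12}, x_{13}) = (x_0, x_1) = (5, 8) (two consecutive terms determine the rest), the sequence is periodic with period 12.
So x_{165} = x_{0 + ((165-0) mod 12)} = x_9 = 7.

7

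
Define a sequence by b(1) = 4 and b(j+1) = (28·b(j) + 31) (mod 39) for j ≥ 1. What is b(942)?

Listing terms: b(1) = 4,  b(2) = 26,  b(3) = 18,  b(4) = 28,  b(5) = 35,  b(6) = 36,  b(7) = 25,  b(8) = 29,  b(9) = 24,  b(10) = 1,  b(11) = 20,  b(12) = 6,  b(13) = 4.
Since b(13) = b(1) = 4, the sequence is periodic with period 12.
(942 - 1) mod 12 = 5, so b(942) = b(6) = 36.

36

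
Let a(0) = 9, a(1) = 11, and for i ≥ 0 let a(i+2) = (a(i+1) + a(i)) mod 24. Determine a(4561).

11

a(0) = 9,  a(1) = 11,  a(2) = 20,  a(3) = 7,  a(4) = 3,  a(5) = 10,  a(6) = 13,  a(7) = 23,  a(8) = 12,  a(9) = 11,  a(10) = 23,  a(11) = 10,  a(12) = 9,  a(13) = 19,  a(14) = 4,  a(15) = 23,  a(16) = 3,  a(17) = 2,  a(18) = 5,  a(19) = 7,  a(20) = 12,  a(21) = 19,  a(22) = 7,  a(23) = 2,  a(24) = 9,  a(25) = 11.
The sequence repeats with period 24.
So a(4561) = a(0 + ((4561-0) mod 24)) = a(1) = 11.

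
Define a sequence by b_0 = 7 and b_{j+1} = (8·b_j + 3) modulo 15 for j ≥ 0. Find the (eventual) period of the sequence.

4

Listing terms: b_0 = 7; b_1 = 14; b_2 = 10; b_3 = 8; b_4 = 7.
The sequence repeats with period 4.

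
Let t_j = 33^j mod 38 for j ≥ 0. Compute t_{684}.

We have t_0 = 1, t_1 = 33, t_2 = 25, t_3 = 27, t_4 = 17, t_5 = 29, t_6 = 7, t_7 = 3, t_8 = 23, t_9 = 37, t_{10} = 5, t_{11} = 13, t_{12} = 11, t_{13} = 21, t_{14} = 9, t_{15} = 31, t_{16} = 35, t_{17} = 15, t_{18} = 1.
Since t_{18} = t_0 = 1, the sequence is periodic with period 18.
(684 - 0) mod 18 = 0, so t_{684} = t_0 = 1.

1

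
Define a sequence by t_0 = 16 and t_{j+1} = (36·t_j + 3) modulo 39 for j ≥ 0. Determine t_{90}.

We have t_0 = 16,  t_1 = 33,  t_2 = 21,  t_3 = 18,  t_4 = 27,  t_5 = 0,  t_6 = 3,  t_7 = 33.
Since t_7 = t_1 = 33, the sequence is eventually periodic: after a pre-period of length 1 it cycles with period 6.
For j ≥ 1, t_j depends only on (j - 1) mod 6. (90 - 1) mod 6 = 5, so t_{90} = t_6 = 3.

3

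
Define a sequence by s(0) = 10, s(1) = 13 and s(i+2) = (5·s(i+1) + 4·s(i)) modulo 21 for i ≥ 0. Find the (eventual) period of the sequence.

48

Computing terms: s(0) = 10; s(1) = 13; s(2) = 0; s(3) = 10; s(4) = 8; s(5) = 17; s(6) = 12; s(7) = 2; s(8) = 16; s(9) = 4; s(10) = 0; s(11) = 16; s(12) = 17; s(13) = 2; s(14) = 15; s(15) = 20; s(16) = 13; s(17) = 19; s(18) = 0; s(19) = 13; s(20) = 2; s(21) = 20; s(22) = 3; s(23) = 11; s(24) = 4; s(25) = 1; s(26) = 0; s(27) = 4; s(28) = 20; s(29) = 11; s(30) = 9; s(31) = 5; s(32) = 19; s(33) = 10; s(34) = 0; s(35) = 19; s(36) = 11; s(37) = 5; s(38) = 6; s(39) = 8; s(40) = 1; s(41) = 16; s(42) = 0; s(43) = 1; s(44) = 5; s(45) = 8; s(46) = 18; s(47) = 17; s(48) = 10; s(49) = 13.
The sequence repeats with period 48.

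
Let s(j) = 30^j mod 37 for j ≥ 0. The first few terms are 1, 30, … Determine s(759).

27

s(0) = 1,  s(1) = 30,  s(2) = 12,  s(3) = 27,  s(4) = 33,  s(5) = 28,  s(6) = 26,  s(7) = 3,  s(8) = 16,  s(9) = 36,  s(10) = 7,  s(11) = 25,  s(12) = 10,  s(13) = 4,  s(14) = 9,  s(15) = 11,  s(16) = 34,  s(17) = 21,  s(18) = 1.
The sequence repeats with period 18.
(759 - 0) mod 18 = 3, so s(759) = s(3) = 27.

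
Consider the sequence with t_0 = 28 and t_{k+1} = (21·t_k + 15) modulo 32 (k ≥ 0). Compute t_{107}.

21

We have t_0 = 28,  t_1 = 27,  t_2 = 6,  t_3 = 13,  t_4 = 0,  t_5 = 15,  t_6 = 10,  t_7 = 1,  t_8 = 4,  t_9 = 3,  t_{10} = 14,  t_{11} = 21,  t_{12} = 8,  t_{13} = 23,  t_{14} = 18,  t_{15} = 9,  t_{16} = 12,  t_{17} = 11,  t_{18} = 22,  t_{19} = 29,  t_{20} = 16,  t_{21} = 31,  t_{22} = 26,  t_{23} = 17,  t_{24} = 20,  t_{25} = 19,  t_{26} = 30,  t_{27} = 5,  t_{28} = 24,  t_{29} = 7,  t_{30} = 2,  t_{31} = 25,  t_{32} = 28.
The sequence repeats with period 32.
So t_{107} = t_{0 + ((107-0) mod 32)} = t_{11} = 21.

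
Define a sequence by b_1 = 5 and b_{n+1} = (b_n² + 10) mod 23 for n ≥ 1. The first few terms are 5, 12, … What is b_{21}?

18

Listing terms: b_1 = 5; b_2 = 12; b_3 = 16; b_4 = 13; b_5 = 18; b_6 = 12.
Since b_6 = b_2 = 12, the sequence is eventually periodic: after a pre-period of length 1 it cycles with period 4.
For n ≥ 2, b_n depends only on (n - 2) mod 4. (21 - 2) mod 4 = 3, so b_{21} = b_5 = 18.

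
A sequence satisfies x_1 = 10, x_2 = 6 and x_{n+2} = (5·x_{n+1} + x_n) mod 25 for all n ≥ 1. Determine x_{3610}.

6

Listing terms: x_1 = 10,  x_2 = 6,  x_3 = 15,  x_4 = 6,  x_5 = 20,  x_6 = 6,  x_7 = 0,  x_8 = 6,  x_9 = 5,  x_{10} = 6,  x_{11} = 10,  x_{12} = 6.
The sequence repeats with period 10.
(3610 - 1) mod 10 = 9, so x_{3610} = x_{10} = 6.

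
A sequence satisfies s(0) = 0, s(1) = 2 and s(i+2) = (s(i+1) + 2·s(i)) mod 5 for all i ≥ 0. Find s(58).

s(0) = 0,  s(1) = 2,  s(2) = 2,  s(3) = 1,  s(4) = 0,  s(5) = 2.
Since (s(4), s(5)) = (s(0), s(1)) = (0, 2) (two consecutive terms determine the rest), the sequence is periodic with period 4.
(58 - 0) mod 4 = 2, so s(58) = s(2) = 2.

2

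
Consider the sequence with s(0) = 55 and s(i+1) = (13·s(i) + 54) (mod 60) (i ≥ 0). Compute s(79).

37

Computing terms: s(0) = 55, s(1) = 49, s(2) = 31, s(3) = 37, s(4) = 55.
The sequence repeats with period 4.
So s(79) = s(0 + ((79-0) mod 4)) = s(3) = 37.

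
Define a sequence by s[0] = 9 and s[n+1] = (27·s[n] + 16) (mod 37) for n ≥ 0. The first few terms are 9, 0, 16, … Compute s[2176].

13

s[0] = 9; s[1] = 0; s[2] = 16; s[3] = 4; s[4] = 13; s[5] = 34; s[6] = 9.
Since s[6] = s[0] = 9, the sequence is periodic with period 6.
So s[2176] = s[0 + ((2176-0) mod 6)] = s[4] = 13.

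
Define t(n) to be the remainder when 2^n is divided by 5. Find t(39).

We have t(1) = 2; t(2) = 4; t(3) = 3; t(4) = 1; t(5) = 2.
The sequence repeats with period 4.
So t(39) = t(1 + ((39-1) mod 4)) = t(3) = 3.

3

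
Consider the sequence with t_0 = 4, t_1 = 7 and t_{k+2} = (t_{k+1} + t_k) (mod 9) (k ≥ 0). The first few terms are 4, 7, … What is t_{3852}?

Computing terms: t_0 = 4,  t_1 = 7,  t_2 = 2,  t_3 = 0,  t_4 = 2,  t_5 = 2,  t_6 = 4,  t_7 = 6,  t_8 = 1,  t_9 = 7,  t_{10} = 8,  t_{11} = 6,  t_{12} = 5,  t_{13} = 2,  t_{14} = 7,  t_{15} = 0,  t_{16} = 7,  t_{17} = 7,  t_{18} = 5,  t_{19} = 3,  t_{20} = 8,  t_{21} = 2,  t_{22} = 1,  t_{23} = 3,  t_{24} = 4,  t_{25} = 7.
The sequence repeats with period 24.
So t_{3852} = t_{0 + ((3852-0) mod 24)} = t_{12} = 5.

5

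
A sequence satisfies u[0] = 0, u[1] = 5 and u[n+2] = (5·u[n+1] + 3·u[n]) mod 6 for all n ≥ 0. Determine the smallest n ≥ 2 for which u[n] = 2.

3

We have u[0] = 0, u[1] = 5, u[2] = 1, u[3] = 2, u[4] = 1, u[5] = 5, u[6] = 4, u[7] = 5, u[8] = 1.
Since (u[7], u[8]) = (u[1], u[2]) = (5, 1) (two consecutive terms determine the rest), the sequence is eventually periodic: after a pre-period of length 1 it cycles with period 6.
The value 2 first appears (with n ≥ 2) at u[3].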